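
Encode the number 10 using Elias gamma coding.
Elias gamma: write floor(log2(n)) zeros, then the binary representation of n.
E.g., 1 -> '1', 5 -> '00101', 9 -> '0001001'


num_bits = floor(log2(10)) + 1 = 4
leading_zeros = num_bits - 1 = 3
binary(10) = 1010

Elias gamma(10) = '000' + '1010' = 0001010 (7 bits)


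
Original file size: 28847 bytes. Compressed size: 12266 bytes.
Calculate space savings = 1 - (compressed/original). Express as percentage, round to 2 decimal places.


ratio = compressed/original = 12266/28847 = 0.425209
savings = 1 - ratio = 1 - 0.425209 = 0.574791
as a percentage: 0.574791 * 100 = 57.48%

Space savings = 1 - 12266/28847 = 57.48%


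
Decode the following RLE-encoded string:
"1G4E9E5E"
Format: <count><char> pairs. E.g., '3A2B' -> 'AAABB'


Expanding each <count><char> pair:
  1G -> 'G'
  4E -> 'EEEE'
  9E -> 'EEEEEEEEE'
  5E -> 'EEEEE'

Decoded = GEEEEEEEEEEEEEEEEEE


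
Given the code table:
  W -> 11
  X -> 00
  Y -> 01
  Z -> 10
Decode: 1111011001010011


Decoding:
11 -> W
11 -> W
01 -> Y
10 -> Z
01 -> Y
01 -> Y
00 -> X
11 -> W


Result: WWYZYYXW


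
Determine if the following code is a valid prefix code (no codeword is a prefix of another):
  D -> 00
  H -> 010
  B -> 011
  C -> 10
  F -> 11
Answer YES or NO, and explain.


Checking each pair (does one codeword prefix another?):
  D='00' vs H='010': no prefix
  D='00' vs B='011': no prefix
  D='00' vs C='10': no prefix
  D='00' vs F='11': no prefix
  H='010' vs D='00': no prefix
  H='010' vs B='011': no prefix
  H='010' vs C='10': no prefix
  H='010' vs F='11': no prefix
  B='011' vs D='00': no prefix
  B='011' vs H='010': no prefix
  B='011' vs C='10': no prefix
  B='011' vs F='11': no prefix
  C='10' vs D='00': no prefix
  C='10' vs H='010': no prefix
  C='10' vs B='011': no prefix
  C='10' vs F='11': no prefix
  F='11' vs D='00': no prefix
  F='11' vs H='010': no prefix
  F='11' vs B='011': no prefix
  F='11' vs C='10': no prefix
No violation found over all pairs.

YES -- this is a valid prefix code. No codeword is a prefix of any other codeword.


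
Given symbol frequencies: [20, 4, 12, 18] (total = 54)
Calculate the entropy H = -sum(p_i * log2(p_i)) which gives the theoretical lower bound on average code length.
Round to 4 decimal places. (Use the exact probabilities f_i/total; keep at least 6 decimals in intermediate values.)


Per-symbol terms -p_i * log2(p_i) with p_i = f_i/54:
  p = 20/54 = 0.370370: log2(p) = -1.432959, -p*log2(p) = 0.530726
  p = 4/54 = 0.074074: log2(p) = -3.754888, -p*log2(p) = 0.278140
  p = 12/54 = 0.222222: log2(p) = -2.169925, -p*log2(p) = 0.482206
  p = 18/54 = 0.333333: log2(p) = -1.584963, -p*log2(p) = 0.528321
H = 0.530726 + 0.278140 + 0.482206 + 0.528321 = 1.819393

H = 1.8194 bits/symbol


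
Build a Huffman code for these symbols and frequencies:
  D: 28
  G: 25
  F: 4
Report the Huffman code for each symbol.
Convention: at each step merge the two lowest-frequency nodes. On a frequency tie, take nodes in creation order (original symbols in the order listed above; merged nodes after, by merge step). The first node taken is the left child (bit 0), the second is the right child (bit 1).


Huffman tree construction:
Step 1: Merge F(4) + G(25) = 29
Step 2: Merge D(28) + (F+G)(29) = 57
Read each symbol's code off the tree from the root (left child = 0, right child = 1).

Codes:
  D: 0 (length 1)
  G: 11 (length 2)
  F: 10 (length 2)
Average code length: 86/57 = 1.5088 bits/symbol


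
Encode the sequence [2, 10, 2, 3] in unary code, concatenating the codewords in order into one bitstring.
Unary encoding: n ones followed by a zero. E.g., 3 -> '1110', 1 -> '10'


Encode each number as n ones followed by a terminating 0:
  2 -> 110 (3 bits)
  10 -> 11111111110 (11 bits)
  2 -> 110 (3 bits)
  3 -> 1110 (4 bits)
Total length = 3 + 11 + 3 + 4 = 21 bits.

Unary([2, 10, 2, 3]) = 110111111111101101110 (21 bits)


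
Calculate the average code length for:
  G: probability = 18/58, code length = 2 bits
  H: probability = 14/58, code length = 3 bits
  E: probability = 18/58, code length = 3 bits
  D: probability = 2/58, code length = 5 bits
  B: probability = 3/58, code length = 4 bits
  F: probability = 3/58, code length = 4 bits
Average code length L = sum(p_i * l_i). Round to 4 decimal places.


Weighted contributions p_i * l_i:
  G: (18/58) * 2 = 36/58
  H: (14/58) * 3 = 42/58
  E: (18/58) * 3 = 54/58
  D: (2/58) * 5 = 10/58
  B: (3/58) * 4 = 12/58
  F: (3/58) * 4 = 12/58
Sum = (36 + 42 + 54 + 10 + 12 + 12)/58 = 166/58

L = 166/58 = 2.8621 bits/symbol


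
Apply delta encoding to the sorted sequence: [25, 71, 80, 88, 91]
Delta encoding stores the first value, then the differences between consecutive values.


First value: 25
Deltas:
  71 - 25 = 46
  80 - 71 = 9
  88 - 80 = 8
  91 - 88 = 3


Delta encoded: [25, 46, 9, 8, 3]


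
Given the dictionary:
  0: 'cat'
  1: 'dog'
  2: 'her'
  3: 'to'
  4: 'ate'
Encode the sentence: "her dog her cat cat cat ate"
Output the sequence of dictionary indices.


Look up each word in the dictionary:
  'her' -> 2
  'dog' -> 1
  'her' -> 2
  'cat' -> 0
  'cat' -> 0
  'cat' -> 0
  'ate' -> 4

Encoded: [2, 1, 2, 0, 0, 0, 4]


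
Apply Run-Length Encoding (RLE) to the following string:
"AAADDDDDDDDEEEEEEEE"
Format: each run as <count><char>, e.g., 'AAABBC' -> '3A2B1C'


Scanning runs left to right:
  i=0: run of 'A' x 3 -> '3A'
  i=3: run of 'D' x 8 -> '8D'
  i=11: run of 'E' x 8 -> '8E'

RLE = 3A8D8E


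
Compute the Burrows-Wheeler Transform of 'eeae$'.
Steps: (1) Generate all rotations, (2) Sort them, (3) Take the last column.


Rotations (sorted):
  0: $eeae -> last char: e
  1: ae$ee -> last char: e
  2: e$eea -> last char: a
  3: eae$e -> last char: e
  4: eeae$ -> last char: $


BWT = eeae$


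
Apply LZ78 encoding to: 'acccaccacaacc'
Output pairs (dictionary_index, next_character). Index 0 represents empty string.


LZ78 encoding steps:
Dictionary: {0: ''}
Step 1: w='' (idx 0), next='a' -> output (0, 'a'), add 'a' as idx 1
Step 2: w='' (idx 0), next='c' -> output (0, 'c'), add 'c' as idx 2
Step 3: w='c' (idx 2), next='c' -> output (2, 'c'), add 'cc' as idx 3
Step 4: w='a' (idx 1), next='c' -> output (1, 'c'), add 'ac' as idx 4
Step 5: w='c' (idx 2), next='a' -> output (2, 'a'), add 'ca' as idx 5
Step 6: w='ca' (idx 5), next='a' -> output (5, 'a'), add 'caa' as idx 6
Step 7: w='cc' (idx 3), end of input -> output (3, '')


Encoded: [(0, 'a'), (0, 'c'), (2, 'c'), (1, 'c'), (2, 'a'), (5, 'a'), (3, '')]


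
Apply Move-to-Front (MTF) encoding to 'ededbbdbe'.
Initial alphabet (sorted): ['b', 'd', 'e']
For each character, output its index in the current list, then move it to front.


MTF encoding:
'e': index 2 in ['b', 'd', 'e'] -> ['e', 'b', 'd']
'd': index 2 in ['e', 'b', 'd'] -> ['d', 'e', 'b']
'e': index 1 in ['d', 'e', 'b'] -> ['e', 'd', 'b']
'd': index 1 in ['e', 'd', 'b'] -> ['d', 'e', 'b']
'b': index 2 in ['d', 'e', 'b'] -> ['b', 'd', 'e']
'b': index 0 in ['b', 'd', 'e'] -> ['b', 'd', 'e']
'd': index 1 in ['b', 'd', 'e'] -> ['d', 'b', 'e']
'b': index 1 in ['d', 'b', 'e'] -> ['b', 'd', 'e']
'e': index 2 in ['b', 'd', 'e'] -> ['e', 'b', 'd']


Output: [2, 2, 1, 1, 2, 0, 1, 1, 2]


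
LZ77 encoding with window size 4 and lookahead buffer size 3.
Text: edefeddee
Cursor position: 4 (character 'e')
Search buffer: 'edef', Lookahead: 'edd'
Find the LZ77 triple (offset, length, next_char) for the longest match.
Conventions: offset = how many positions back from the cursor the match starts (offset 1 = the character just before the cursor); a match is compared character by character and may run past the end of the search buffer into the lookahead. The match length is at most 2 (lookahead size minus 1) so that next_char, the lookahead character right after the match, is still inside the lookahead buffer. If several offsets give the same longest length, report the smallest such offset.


Try each offset into the search buffer:
  offset=1 (pos 3, char 'f'): match length 0
  offset=2 (pos 2, char 'e'): match length 1
  offset=3 (pos 1, char 'd'): match length 0
  offset=4 (pos 0, char 'e'): match length 2
Longest match has length 2 at offset 4.
next_char = character at position 4 + 2 = 6 -> 'd'

Best match: offset=4, length=2 (matching 'ed' starting at position 0)
LZ77 triple: (4, 2, 'd')


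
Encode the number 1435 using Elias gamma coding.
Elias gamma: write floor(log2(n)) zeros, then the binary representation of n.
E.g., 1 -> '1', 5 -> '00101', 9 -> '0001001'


num_bits = floor(log2(1435)) + 1 = 11
leading_zeros = num_bits - 1 = 10
binary(1435) = 10110011011

Elias gamma(1435) = '0000000000' + '10110011011' = 000000000010110011011 (21 bits)


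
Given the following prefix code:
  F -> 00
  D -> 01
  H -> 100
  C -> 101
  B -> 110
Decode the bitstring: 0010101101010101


Decoding step by step:
Bits 00 -> F
Bits 101 -> C
Bits 01 -> D
Bits 101 -> C
Bits 01 -> D
Bits 01 -> D
Bits 01 -> D


Decoded message: FCDCDDD


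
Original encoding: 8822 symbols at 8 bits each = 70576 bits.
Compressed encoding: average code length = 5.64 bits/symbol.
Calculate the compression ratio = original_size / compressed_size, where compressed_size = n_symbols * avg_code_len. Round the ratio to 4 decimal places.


original_size = n_symbols * orig_bits = 8822 * 8 = 70576 bits
compressed_size = n_symbols * avg_code_len = 8822 * 5.64 = 49756.08 bits
ratio = original_size / compressed_size = 70576 / 49756.08 = 1.4184

Compression ratio = 1.4184


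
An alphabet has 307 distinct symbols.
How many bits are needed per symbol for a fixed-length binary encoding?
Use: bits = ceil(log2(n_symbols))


log2(307) = 8.2621
Bracket: 2^8 = 256 < 307 <= 2^9 = 512
So ceil(log2(307)) = 9

bits = ceil(log2(307)) = ceil(8.2621) = 9 bits


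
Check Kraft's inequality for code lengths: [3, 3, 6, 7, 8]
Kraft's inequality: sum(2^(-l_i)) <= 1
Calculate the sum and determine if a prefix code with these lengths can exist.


Sum = 2^(-3) + 2^(-3) + 2^(-6) + 2^(-7) + 2^(-8)
    = 0.125 + 0.125 + 0.015625 + 0.0078125 + 0.00390625
    = 71/256 = 0.27734375
Since 0.27734375 <= 1, Kraft's inequality IS satisfied.
A prefix code with these lengths CAN exist.

Kraft sum = 0.27734375. Satisfied.


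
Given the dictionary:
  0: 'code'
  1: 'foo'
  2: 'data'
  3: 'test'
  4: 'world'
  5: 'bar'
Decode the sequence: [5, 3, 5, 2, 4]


Look up each index in the dictionary:
  5 -> 'bar'
  3 -> 'test'
  5 -> 'bar'
  2 -> 'data'
  4 -> 'world'

Decoded: "bar test bar data world"


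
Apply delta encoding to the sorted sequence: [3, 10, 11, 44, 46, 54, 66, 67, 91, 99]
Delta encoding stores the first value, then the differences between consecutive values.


First value: 3
Deltas:
  10 - 3 = 7
  11 - 10 = 1
  44 - 11 = 33
  46 - 44 = 2
  54 - 46 = 8
  66 - 54 = 12
  67 - 66 = 1
  91 - 67 = 24
  99 - 91 = 8


Delta encoded: [3, 7, 1, 33, 2, 8, 12, 1, 24, 8]


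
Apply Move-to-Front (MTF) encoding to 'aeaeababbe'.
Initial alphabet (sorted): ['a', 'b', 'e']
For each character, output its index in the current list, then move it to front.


MTF encoding:
'a': index 0 in ['a', 'b', 'e'] -> ['a', 'b', 'e']
'e': index 2 in ['a', 'b', 'e'] -> ['e', 'a', 'b']
'a': index 1 in ['e', 'a', 'b'] -> ['a', 'e', 'b']
'e': index 1 in ['a', 'e', 'b'] -> ['e', 'a', 'b']
'a': index 1 in ['e', 'a', 'b'] -> ['a', 'e', 'b']
'b': index 2 in ['a', 'e', 'b'] -> ['b', 'a', 'e']
'a': index 1 in ['b', 'a', 'e'] -> ['a', 'b', 'e']
'b': index 1 in ['a', 'b', 'e'] -> ['b', 'a', 'e']
'b': index 0 in ['b', 'a', 'e'] -> ['b', 'a', 'e']
'e': index 2 in ['b', 'a', 'e'] -> ['e', 'b', 'a']


Output: [0, 2, 1, 1, 1, 2, 1, 1, 0, 2]


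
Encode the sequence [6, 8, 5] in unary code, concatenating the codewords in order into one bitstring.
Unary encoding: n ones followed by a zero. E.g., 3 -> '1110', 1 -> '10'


Encode each number as n ones followed by a terminating 0:
  6 -> 1111110 (7 bits)
  8 -> 111111110 (9 bits)
  5 -> 111110 (6 bits)
Total length = 7 + 9 + 6 = 22 bits.

Unary([6, 8, 5]) = 1111110111111110111110 (22 bits)


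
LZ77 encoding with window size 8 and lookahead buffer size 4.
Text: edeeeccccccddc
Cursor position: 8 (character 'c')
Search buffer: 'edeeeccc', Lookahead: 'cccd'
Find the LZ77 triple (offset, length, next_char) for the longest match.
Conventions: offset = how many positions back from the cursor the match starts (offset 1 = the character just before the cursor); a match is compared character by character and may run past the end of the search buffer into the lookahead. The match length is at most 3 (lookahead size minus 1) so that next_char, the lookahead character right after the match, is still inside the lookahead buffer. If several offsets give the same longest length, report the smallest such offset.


Try each offset into the search buffer:
  offset=1 (pos 7, char 'c'): match length 3
  offset=2 (pos 6, char 'c'): match length 3
  offset=3 (pos 5, char 'c'): match length 3
  offset=4 (pos 4, char 'e'): match length 0
  offset=5 (pos 3, char 'e'): match length 0
  offset=6 (pos 2, char 'e'): match length 0
  offset=7 (pos 1, char 'd'): match length 0
  offset=8 (pos 0, char 'e'): match length 0
Longest match has length 3, found at offsets 1, 2, 3; take the smallest, offset 1.
next_char = character at position 8 + 3 = 11 -> 'd'

Best match: offset=1, length=3 (matching 'ccc' starting at position 7)
LZ77 triple: (1, 3, 'd')


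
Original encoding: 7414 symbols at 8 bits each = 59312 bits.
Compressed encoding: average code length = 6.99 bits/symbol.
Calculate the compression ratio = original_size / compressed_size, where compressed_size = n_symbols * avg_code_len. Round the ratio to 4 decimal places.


original_size = n_symbols * orig_bits = 7414 * 8 = 59312 bits
compressed_size = n_symbols * avg_code_len = 7414 * 6.99 = 51823.86 bits
ratio = original_size / compressed_size = 59312 / 51823.86 = 1.1445

Compression ratio = 1.1445


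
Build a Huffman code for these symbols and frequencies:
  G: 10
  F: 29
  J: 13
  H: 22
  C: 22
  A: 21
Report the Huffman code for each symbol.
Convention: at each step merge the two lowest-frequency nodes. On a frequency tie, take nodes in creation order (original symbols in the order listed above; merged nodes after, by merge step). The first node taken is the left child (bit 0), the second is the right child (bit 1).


Huffman tree construction:
Step 1: Merge G(10) + J(13) = 23
Step 2: Merge A(21) + H(22) = 43
Step 3: Merge C(22) + (G+J)(23) = 45
Step 4: Merge F(29) + (A+H)(43) = 72
Step 5: Merge (C+(G+J))(45) + (F+(A+H))(72) = 117
Read each symbol's code off the tree from the root (left child = 0, right child = 1).

Codes:
  G: 010 (length 3)
  F: 10 (length 2)
  J: 011 (length 3)
  H: 111 (length 3)
  C: 00 (length 2)
  A: 110 (length 3)
Average code length: 300/117 = 2.5641 bits/symbol


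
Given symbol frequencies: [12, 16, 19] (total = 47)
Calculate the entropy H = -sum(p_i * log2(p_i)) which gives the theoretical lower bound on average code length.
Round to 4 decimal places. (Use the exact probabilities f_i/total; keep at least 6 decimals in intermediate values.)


Per-symbol terms -p_i * log2(p_i) with p_i = f_i/47:
  p = 12/47 = 0.255319: log2(p) = -1.969626, -p*log2(p) = 0.502883
  p = 16/47 = 0.340426: log2(p) = -1.554589, -p*log2(p) = 0.529222
  p = 19/47 = 0.404255: log2(p) = -1.306661, -p*log2(p) = 0.528225
H = 0.502883 + 0.529222 + 0.528225 = 1.560330

H = 1.5603 bits/symbol


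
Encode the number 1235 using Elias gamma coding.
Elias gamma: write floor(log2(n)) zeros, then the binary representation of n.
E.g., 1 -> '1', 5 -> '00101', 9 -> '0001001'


num_bits = floor(log2(1235)) + 1 = 11
leading_zeros = num_bits - 1 = 10
binary(1235) = 10011010011

Elias gamma(1235) = '0000000000' + '10011010011' = 000000000010011010011 (21 bits)


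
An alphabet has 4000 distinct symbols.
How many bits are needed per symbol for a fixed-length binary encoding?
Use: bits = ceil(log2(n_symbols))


log2(4000) = 11.9658
Bracket: 2^11 = 2048 < 4000 <= 2^12 = 4096
So ceil(log2(4000)) = 12

bits = ceil(log2(4000)) = ceil(11.9658) = 12 bits


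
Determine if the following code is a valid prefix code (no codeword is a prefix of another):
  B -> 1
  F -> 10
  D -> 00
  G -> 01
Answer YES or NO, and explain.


Checking each pair (does one codeword prefix another?):
  B='1' vs F='10': prefix -- VIOLATION

NO -- this is NOT a valid prefix code. B (1) is a prefix of F (10).


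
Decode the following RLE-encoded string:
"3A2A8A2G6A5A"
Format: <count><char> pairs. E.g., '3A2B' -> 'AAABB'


Expanding each <count><char> pair:
  3A -> 'AAA'
  2A -> 'AA'
  8A -> 'AAAAAAAA'
  2G -> 'GG'
  6A -> 'AAAAAA'
  5A -> 'AAAAA'

Decoded = AAAAAAAAAAAAAGGAAAAAAAAAAA


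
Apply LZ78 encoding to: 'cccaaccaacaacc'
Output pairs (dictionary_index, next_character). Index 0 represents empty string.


LZ78 encoding steps:
Dictionary: {0: ''}
Step 1: w='' (idx 0), next='c' -> output (0, 'c'), add 'c' as idx 1
Step 2: w='c' (idx 1), next='c' -> output (1, 'c'), add 'cc' as idx 2
Step 3: w='' (idx 0), next='a' -> output (0, 'a'), add 'a' as idx 3
Step 4: w='a' (idx 3), next='c' -> output (3, 'c'), add 'ac' as idx 4
Step 5: w='c' (idx 1), next='a' -> output (1, 'a'), add 'ca' as idx 5
Step 6: w='ac' (idx 4), next='a' -> output (4, 'a'), add 'aca' as idx 6
Step 7: w='ac' (idx 4), next='c' -> output (4, 'c'), add 'acc' as idx 7


Encoded: [(0, 'c'), (1, 'c'), (0, 'a'), (3, 'c'), (1, 'a'), (4, 'a'), (4, 'c')]


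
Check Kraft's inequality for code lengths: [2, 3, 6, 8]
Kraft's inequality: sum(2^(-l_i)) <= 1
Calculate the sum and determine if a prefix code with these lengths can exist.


Sum = 2^(-2) + 2^(-3) + 2^(-6) + 2^(-8)
    = 0.25 + 0.125 + 0.015625 + 0.00390625
    = 101/256 = 0.39453125
Since 0.39453125 <= 1, Kraft's inequality IS satisfied.
A prefix code with these lengths CAN exist.

Kraft sum = 0.39453125. Satisfied.


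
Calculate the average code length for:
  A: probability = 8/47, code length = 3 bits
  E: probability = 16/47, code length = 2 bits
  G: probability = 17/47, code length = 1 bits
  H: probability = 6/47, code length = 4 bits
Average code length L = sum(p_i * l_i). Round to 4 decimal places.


Weighted contributions p_i * l_i:
  A: (8/47) * 3 = 24/47
  E: (16/47) * 2 = 32/47
  G: (17/47) * 1 = 17/47
  H: (6/47) * 4 = 24/47
Sum = (24 + 32 + 17 + 24)/47 = 97/47

L = 97/47 = 2.0638 bits/symbol


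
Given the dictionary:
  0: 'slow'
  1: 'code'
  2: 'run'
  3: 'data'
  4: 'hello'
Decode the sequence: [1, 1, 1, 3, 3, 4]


Look up each index in the dictionary:
  1 -> 'code'
  1 -> 'code'
  1 -> 'code'
  3 -> 'data'
  3 -> 'data'
  4 -> 'hello'

Decoded: "code code code data data hello"


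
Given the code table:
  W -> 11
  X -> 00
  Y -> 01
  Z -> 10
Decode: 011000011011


Decoding:
01 -> Y
10 -> Z
00 -> X
01 -> Y
10 -> Z
11 -> W


Result: YZXYZW


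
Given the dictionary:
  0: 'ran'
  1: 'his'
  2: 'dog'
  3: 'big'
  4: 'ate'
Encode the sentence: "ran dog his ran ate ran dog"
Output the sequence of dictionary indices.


Look up each word in the dictionary:
  'ran' -> 0
  'dog' -> 2
  'his' -> 1
  'ran' -> 0
  'ate' -> 4
  'ran' -> 0
  'dog' -> 2

Encoded: [0, 2, 1, 0, 4, 0, 2]


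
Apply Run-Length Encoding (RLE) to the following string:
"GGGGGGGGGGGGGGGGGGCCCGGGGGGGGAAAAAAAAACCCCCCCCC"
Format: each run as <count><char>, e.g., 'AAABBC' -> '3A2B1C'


Scanning runs left to right:
  i=0: run of 'G' x 18 -> '18G'
  i=18: run of 'C' x 3 -> '3C'
  i=21: run of 'G' x 8 -> '8G'
  i=29: run of 'A' x 9 -> '9A'
  i=38: run of 'C' x 9 -> '9C'

RLE = 18G3C8G9A9C


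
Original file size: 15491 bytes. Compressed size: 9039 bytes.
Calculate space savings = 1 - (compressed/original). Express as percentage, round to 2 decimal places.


ratio = compressed/original = 9039/15491 = 0.5835
savings = 1 - ratio = 1 - 0.5835 = 0.4165
as a percentage: 0.4165 * 100 = 41.65%

Space savings = 1 - 9039/15491 = 41.65%


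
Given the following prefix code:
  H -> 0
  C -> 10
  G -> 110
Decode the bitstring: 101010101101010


Decoding step by step:
Bits 10 -> C
Bits 10 -> C
Bits 10 -> C
Bits 10 -> C
Bits 110 -> G
Bits 10 -> C
Bits 10 -> C


Decoded message: CCCCGCC


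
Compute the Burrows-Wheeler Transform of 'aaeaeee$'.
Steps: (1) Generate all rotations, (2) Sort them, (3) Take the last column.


Rotations (sorted):
  0: $aaeaeee -> last char: e
  1: aaeaeee$ -> last char: $
  2: aeaeee$a -> last char: a
  3: aeee$aae -> last char: e
  4: e$aaeaee -> last char: e
  5: eaeee$aa -> last char: a
  6: ee$aaeae -> last char: e
  7: eee$aaea -> last char: a


BWT = e$aeeaea


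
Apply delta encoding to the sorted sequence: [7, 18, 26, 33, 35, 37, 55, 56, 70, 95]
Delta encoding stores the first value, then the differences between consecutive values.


First value: 7
Deltas:
  18 - 7 = 11
  26 - 18 = 8
  33 - 26 = 7
  35 - 33 = 2
  37 - 35 = 2
  55 - 37 = 18
  56 - 55 = 1
  70 - 56 = 14
  95 - 70 = 25


Delta encoded: [7, 11, 8, 7, 2, 2, 18, 1, 14, 25]


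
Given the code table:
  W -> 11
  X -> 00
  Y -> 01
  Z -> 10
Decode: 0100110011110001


Decoding:
01 -> Y
00 -> X
11 -> W
00 -> X
11 -> W
11 -> W
00 -> X
01 -> Y


Result: YXWXWWXY


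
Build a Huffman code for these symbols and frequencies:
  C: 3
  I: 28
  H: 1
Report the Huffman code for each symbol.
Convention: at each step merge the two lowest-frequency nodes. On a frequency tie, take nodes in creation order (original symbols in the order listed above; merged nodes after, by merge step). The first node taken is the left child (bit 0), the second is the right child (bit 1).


Huffman tree construction:
Step 1: Merge H(1) + C(3) = 4
Step 2: Merge (H+C)(4) + I(28) = 32
Read each symbol's code off the tree from the root (left child = 0, right child = 1).

Codes:
  C: 01 (length 2)
  I: 1 (length 1)
  H: 00 (length 2)
Average code length: 36/32 = 1.1250 bits/symbol


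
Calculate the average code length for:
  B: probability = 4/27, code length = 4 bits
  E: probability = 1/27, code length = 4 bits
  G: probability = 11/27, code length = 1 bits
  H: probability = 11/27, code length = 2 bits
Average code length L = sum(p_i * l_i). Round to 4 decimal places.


Weighted contributions p_i * l_i:
  B: (4/27) * 4 = 16/27
  E: (1/27) * 4 = 4/27
  G: (11/27) * 1 = 11/27
  H: (11/27) * 2 = 22/27
Sum = (16 + 4 + 11 + 22)/27 = 53/27

L = 53/27 = 1.9630 bits/symbol


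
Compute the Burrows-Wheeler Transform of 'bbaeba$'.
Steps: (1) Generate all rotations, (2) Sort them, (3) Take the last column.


Rotations (sorted):
  0: $bbaeba -> last char: a
  1: a$bbaeb -> last char: b
  2: aeba$bb -> last char: b
  3: ba$bbae -> last char: e
  4: baeba$b -> last char: b
  5: bbaeba$ -> last char: $
  6: eba$bba -> last char: a


BWT = abbeb$a


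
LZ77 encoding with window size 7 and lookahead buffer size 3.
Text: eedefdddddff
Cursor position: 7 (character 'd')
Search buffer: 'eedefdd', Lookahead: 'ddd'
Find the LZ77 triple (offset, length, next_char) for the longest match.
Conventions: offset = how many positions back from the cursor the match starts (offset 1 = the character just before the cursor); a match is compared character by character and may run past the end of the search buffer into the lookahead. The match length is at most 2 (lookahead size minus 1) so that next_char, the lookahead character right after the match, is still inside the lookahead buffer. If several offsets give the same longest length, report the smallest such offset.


Try each offset into the search buffer:
  offset=1 (pos 6, char 'd'): match length 2
  offset=2 (pos 5, char 'd'): match length 2
  offset=3 (pos 4, char 'f'): match length 0
  offset=4 (pos 3, char 'e'): match length 0
  offset=5 (pos 2, char 'd'): match length 1
  offset=6 (pos 1, char 'e'): match length 0
  offset=7 (pos 0, char 'e'): match length 0
Longest match has length 2, found at offsets 1, 2; take the smallest, offset 1.
next_char = character at position 7 + 2 = 9 -> 'd'

Best match: offset=1, length=2 (matching 'dd' starting at position 6)
LZ77 triple: (1, 2, 'd')


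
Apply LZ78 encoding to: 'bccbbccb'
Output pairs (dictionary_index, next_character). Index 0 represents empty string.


LZ78 encoding steps:
Dictionary: {0: ''}
Step 1: w='' (idx 0), next='b' -> output (0, 'b'), add 'b' as idx 1
Step 2: w='' (idx 0), next='c' -> output (0, 'c'), add 'c' as idx 2
Step 3: w='c' (idx 2), next='b' -> output (2, 'b'), add 'cb' as idx 3
Step 4: w='b' (idx 1), next='c' -> output (1, 'c'), add 'bc' as idx 4
Step 5: w='cb' (idx 3), end of input -> output (3, '')


Encoded: [(0, 'b'), (0, 'c'), (2, 'b'), (1, 'c'), (3, '')]


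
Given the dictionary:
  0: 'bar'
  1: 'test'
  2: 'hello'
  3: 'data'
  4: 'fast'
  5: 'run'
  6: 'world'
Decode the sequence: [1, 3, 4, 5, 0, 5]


Look up each index in the dictionary:
  1 -> 'test'
  3 -> 'data'
  4 -> 'fast'
  5 -> 'run'
  0 -> 'bar'
  5 -> 'run'

Decoded: "test data fast run bar run"


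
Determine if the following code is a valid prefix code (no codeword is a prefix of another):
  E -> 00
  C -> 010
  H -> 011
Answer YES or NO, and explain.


Checking each pair (does one codeword prefix another?):
  E='00' vs C='010': no prefix
  E='00' vs H='011': no prefix
  C='010' vs E='00': no prefix
  C='010' vs H='011': no prefix
  H='011' vs E='00': no prefix
  H='011' vs C='010': no prefix
No violation found over all pairs.

YES -- this is a valid prefix code. No codeword is a prefix of any other codeword.


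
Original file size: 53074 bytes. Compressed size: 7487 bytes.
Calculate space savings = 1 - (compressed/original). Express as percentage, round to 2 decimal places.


ratio = compressed/original = 7487/53074 = 0.141067
savings = 1 - ratio = 1 - 0.141067 = 0.858933
as a percentage: 0.858933 * 100 = 85.89%

Space savings = 1 - 7487/53074 = 85.89%


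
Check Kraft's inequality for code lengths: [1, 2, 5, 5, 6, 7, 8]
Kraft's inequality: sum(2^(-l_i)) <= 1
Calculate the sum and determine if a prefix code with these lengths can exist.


Sum = 2^(-1) + 2^(-2) + 2^(-5) + 2^(-5) + 2^(-6) + 2^(-7) + 2^(-8)
    = 0.5 + 0.25 + 0.03125 + 0.03125 + 0.015625 + 0.0078125 + 0.00390625
    = 215/256 = 0.83984375
Since 0.83984375 <= 1, Kraft's inequality IS satisfied.
A prefix code with these lengths CAN exist.

Kraft sum = 0.83984375. Satisfied.


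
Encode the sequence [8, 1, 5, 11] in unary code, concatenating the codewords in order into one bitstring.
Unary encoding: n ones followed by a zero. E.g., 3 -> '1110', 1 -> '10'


Encode each number as n ones followed by a terminating 0:
  8 -> 111111110 (9 bits)
  1 -> 10 (2 bits)
  5 -> 111110 (6 bits)
  11 -> 111111111110 (12 bits)
Total length = 9 + 2 + 6 + 12 = 29 bits.

Unary([8, 1, 5, 11]) = 11111111010111110111111111110 (29 bits)


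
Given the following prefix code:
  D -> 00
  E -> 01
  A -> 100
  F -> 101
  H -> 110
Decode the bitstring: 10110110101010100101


Decoding step by step:
Bits 101 -> F
Bits 101 -> F
Bits 101 -> F
Bits 01 -> E
Bits 01 -> E
Bits 01 -> E
Bits 00 -> D
Bits 101 -> F


Decoded message: FFFEEEDF


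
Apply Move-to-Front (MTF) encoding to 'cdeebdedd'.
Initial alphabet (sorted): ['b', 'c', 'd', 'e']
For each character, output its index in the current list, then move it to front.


MTF encoding:
'c': index 1 in ['b', 'c', 'd', 'e'] -> ['c', 'b', 'd', 'e']
'd': index 2 in ['c', 'b', 'd', 'e'] -> ['d', 'c', 'b', 'e']
'e': index 3 in ['d', 'c', 'b', 'e'] -> ['e', 'd', 'c', 'b']
'e': index 0 in ['e', 'd', 'c', 'b'] -> ['e', 'd', 'c', 'b']
'b': index 3 in ['e', 'd', 'c', 'b'] -> ['b', 'e', 'd', 'c']
'd': index 2 in ['b', 'e', 'd', 'c'] -> ['d', 'b', 'e', 'c']
'e': index 2 in ['d', 'b', 'e', 'c'] -> ['e', 'd', 'b', 'c']
'd': index 1 in ['e', 'd', 'b', 'c'] -> ['d', 'e', 'b', 'c']
'd': index 0 in ['d', 'e', 'b', 'c'] -> ['d', 'e', 'b', 'c']


Output: [1, 2, 3, 0, 3, 2, 2, 1, 0]


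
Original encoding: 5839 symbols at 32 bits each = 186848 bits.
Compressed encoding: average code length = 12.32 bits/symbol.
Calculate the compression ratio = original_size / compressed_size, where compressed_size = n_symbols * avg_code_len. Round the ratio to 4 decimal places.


original_size = n_symbols * orig_bits = 5839 * 32 = 186848 bits
compressed_size = n_symbols * avg_code_len = 5839 * 12.32 = 71936.48 bits
ratio = original_size / compressed_size = 186848 / 71936.48 = 2.5974

Compression ratio = 2.5974


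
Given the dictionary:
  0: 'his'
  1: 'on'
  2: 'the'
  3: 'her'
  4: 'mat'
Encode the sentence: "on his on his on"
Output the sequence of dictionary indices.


Look up each word in the dictionary:
  'on' -> 1
  'his' -> 0
  'on' -> 1
  'his' -> 0
  'on' -> 1

Encoded: [1, 0, 1, 0, 1]


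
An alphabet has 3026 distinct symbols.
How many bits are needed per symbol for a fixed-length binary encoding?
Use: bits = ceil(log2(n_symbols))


log2(3026) = 11.5632
Bracket: 2^11 = 2048 < 3026 <= 2^12 = 4096
So ceil(log2(3026)) = 12

bits = ceil(log2(3026)) = ceil(11.5632) = 12 bits


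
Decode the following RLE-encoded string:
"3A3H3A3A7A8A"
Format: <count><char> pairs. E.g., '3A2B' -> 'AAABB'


Expanding each <count><char> pair:
  3A -> 'AAA'
  3H -> 'HHH'
  3A -> 'AAA'
  3A -> 'AAA'
  7A -> 'AAAAAAA'
  8A -> 'AAAAAAAA'

Decoded = AAAHHHAAAAAAAAAAAAAAAAAAAAA


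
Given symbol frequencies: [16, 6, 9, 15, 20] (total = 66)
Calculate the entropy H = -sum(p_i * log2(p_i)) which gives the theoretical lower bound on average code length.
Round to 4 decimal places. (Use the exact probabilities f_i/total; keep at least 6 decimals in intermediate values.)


Per-symbol terms -p_i * log2(p_i) with p_i = f_i/66:
  p = 16/66 = 0.242424: log2(p) = -2.044394, -p*log2(p) = 0.495611
  p = 6/66 = 0.090909: log2(p) = -3.459432, -p*log2(p) = 0.314494
  p = 9/66 = 0.136364: log2(p) = -2.874469, -p*log2(p) = 0.391973
  p = 15/66 = 0.227273: log2(p) = -2.137504, -p*log2(p) = 0.485796
  p = 20/66 = 0.303030: log2(p) = -1.722466, -p*log2(p) = 0.521959
H = 0.495611 + 0.314494 + 0.391973 + 0.485796 + 0.521959 = 2.209833

H = 2.2098 bits/symbol


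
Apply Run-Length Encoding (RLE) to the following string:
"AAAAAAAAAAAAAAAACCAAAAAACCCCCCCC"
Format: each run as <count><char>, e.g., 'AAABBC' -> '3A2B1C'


Scanning runs left to right:
  i=0: run of 'A' x 16 -> '16A'
  i=16: run of 'C' x 2 -> '2C'
  i=18: run of 'A' x 6 -> '6A'
  i=24: run of 'C' x 8 -> '8C'

RLE = 16A2C6A8C


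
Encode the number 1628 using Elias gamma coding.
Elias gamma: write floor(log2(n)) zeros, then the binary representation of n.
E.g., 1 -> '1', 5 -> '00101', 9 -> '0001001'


num_bits = floor(log2(1628)) + 1 = 11
leading_zeros = num_bits - 1 = 10
binary(1628) = 11001011100

Elias gamma(1628) = '0000000000' + '11001011100' = 000000000011001011100 (21 bits)


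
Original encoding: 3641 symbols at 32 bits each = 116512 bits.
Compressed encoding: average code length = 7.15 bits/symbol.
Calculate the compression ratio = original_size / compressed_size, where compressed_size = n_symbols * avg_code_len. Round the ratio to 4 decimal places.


original_size = n_symbols * orig_bits = 3641 * 32 = 116512 bits
compressed_size = n_symbols * avg_code_len = 3641 * 7.15 = 26033.15 bits
ratio = original_size / compressed_size = 116512 / 26033.15 = 4.4755

Compression ratio = 4.4755


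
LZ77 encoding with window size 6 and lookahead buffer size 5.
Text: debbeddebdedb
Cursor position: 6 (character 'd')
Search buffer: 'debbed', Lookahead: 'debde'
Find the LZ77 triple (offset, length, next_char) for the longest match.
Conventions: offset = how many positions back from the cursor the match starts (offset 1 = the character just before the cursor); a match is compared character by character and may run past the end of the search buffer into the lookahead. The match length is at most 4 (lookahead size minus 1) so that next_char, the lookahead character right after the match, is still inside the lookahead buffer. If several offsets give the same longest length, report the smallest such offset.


Try each offset into the search buffer:
  offset=1 (pos 5, char 'd'): match length 1
  offset=2 (pos 4, char 'e'): match length 0
  offset=3 (pos 3, char 'b'): match length 0
  offset=4 (pos 2, char 'b'): match length 0
  offset=5 (pos 1, char 'e'): match length 0
  offset=6 (pos 0, char 'd'): match length 3
Longest match has length 3 at offset 6.
next_char = character at position 6 + 3 = 9 -> 'd'

Best match: offset=6, length=3 (matching 'deb' starting at position 0)
LZ77 triple: (6, 3, 'd')


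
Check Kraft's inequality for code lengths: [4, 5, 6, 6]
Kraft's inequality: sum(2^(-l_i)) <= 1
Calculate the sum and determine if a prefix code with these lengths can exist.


Sum = 2^(-4) + 2^(-5) + 2^(-6) + 2^(-6)
    = 0.0625 + 0.03125 + 0.015625 + 0.015625
    = 8/64 = 0.125
Since 0.125 <= 1, Kraft's inequality IS satisfied.
A prefix code with these lengths CAN exist.

Kraft sum = 0.125. Satisfied.


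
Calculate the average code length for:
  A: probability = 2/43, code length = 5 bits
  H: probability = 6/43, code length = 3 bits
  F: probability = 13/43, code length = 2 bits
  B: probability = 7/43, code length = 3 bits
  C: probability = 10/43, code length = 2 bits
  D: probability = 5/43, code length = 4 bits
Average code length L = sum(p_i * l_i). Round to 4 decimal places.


Weighted contributions p_i * l_i:
  A: (2/43) * 5 = 10/43
  H: (6/43) * 3 = 18/43
  F: (13/43) * 2 = 26/43
  B: (7/43) * 3 = 21/43
  C: (10/43) * 2 = 20/43
  D: (5/43) * 4 = 20/43
Sum = (10 + 18 + 26 + 21 + 20 + 20)/43 = 115/43

L = 115/43 = 2.6744 bits/symbol


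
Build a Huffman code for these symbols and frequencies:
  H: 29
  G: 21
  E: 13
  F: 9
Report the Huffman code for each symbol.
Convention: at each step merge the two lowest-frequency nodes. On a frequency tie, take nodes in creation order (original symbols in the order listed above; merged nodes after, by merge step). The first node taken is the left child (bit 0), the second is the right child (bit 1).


Huffman tree construction:
Step 1: Merge F(9) + E(13) = 22
Step 2: Merge G(21) + (F+E)(22) = 43
Step 3: Merge H(29) + (G+(F+E))(43) = 72
Read each symbol's code off the tree from the root (left child = 0, right child = 1).

Codes:
  H: 0 (length 1)
  G: 10 (length 2)
  E: 111 (length 3)
  F: 110 (length 3)
Average code length: 137/72 = 1.9028 bits/symbol


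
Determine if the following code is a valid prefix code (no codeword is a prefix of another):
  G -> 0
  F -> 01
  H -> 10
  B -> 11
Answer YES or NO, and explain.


Checking each pair (does one codeword prefix another?):
  G='0' vs F='01': prefix -- VIOLATION

NO -- this is NOT a valid prefix code. G (0) is a prefix of F (01).


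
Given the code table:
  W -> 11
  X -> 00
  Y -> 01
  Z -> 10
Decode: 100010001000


Decoding:
10 -> Z
00 -> X
10 -> Z
00 -> X
10 -> Z
00 -> X


Result: ZXZXZX


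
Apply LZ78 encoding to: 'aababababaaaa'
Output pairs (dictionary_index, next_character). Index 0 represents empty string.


LZ78 encoding steps:
Dictionary: {0: ''}
Step 1: w='' (idx 0), next='a' -> output (0, 'a'), add 'a' as idx 1
Step 2: w='a' (idx 1), next='b' -> output (1, 'b'), add 'ab' as idx 2
Step 3: w='ab' (idx 2), next='a' -> output (2, 'a'), add 'aba' as idx 3
Step 4: w='' (idx 0), next='b' -> output (0, 'b'), add 'b' as idx 4
Step 5: w='aba' (idx 3), next='a' -> output (3, 'a'), add 'abaa' as idx 5
Step 6: w='a' (idx 1), next='a' -> output (1, 'a'), add 'aa' as idx 6


Encoded: [(0, 'a'), (1, 'b'), (2, 'a'), (0, 'b'), (3, 'a'), (1, 'a')]


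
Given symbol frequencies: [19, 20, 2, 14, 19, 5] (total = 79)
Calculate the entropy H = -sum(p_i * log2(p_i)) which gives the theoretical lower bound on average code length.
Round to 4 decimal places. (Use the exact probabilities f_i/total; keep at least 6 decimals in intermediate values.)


Per-symbol terms -p_i * log2(p_i) with p_i = f_i/79:
  p = 19/79 = 0.240506: log2(p) = -2.055853, -p*log2(p) = 0.494446
  p = 20/79 = 0.253165: log2(p) = -1.981853, -p*log2(p) = 0.501735
  p = 2/79 = 0.025316: log2(p) = -5.303781, -p*log2(p) = 0.134273
  p = 14/79 = 0.177215: log2(p) = -2.496426, -p*log2(p) = 0.442405
  p = 19/79 = 0.240506: log2(p) = -2.055853, -p*log2(p) = 0.494446
  p = 5/79 = 0.063291: log2(p) = -3.981853, -p*log2(p) = 0.252016
H = 0.494446 + 0.501735 + 0.134273 + 0.442405 + 0.494446 + 0.252016 = 2.319321

H = 2.3193 bits/symbol


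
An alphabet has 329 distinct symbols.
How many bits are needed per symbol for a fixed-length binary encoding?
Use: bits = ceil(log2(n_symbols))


log2(329) = 8.3619
Bracket: 2^8 = 256 < 329 <= 2^9 = 512
So ceil(log2(329)) = 9

bits = ceil(log2(329)) = ceil(8.3619) = 9 bits


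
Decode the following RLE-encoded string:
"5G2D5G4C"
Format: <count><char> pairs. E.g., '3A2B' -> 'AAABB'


Expanding each <count><char> pair:
  5G -> 'GGGGG'
  2D -> 'DD'
  5G -> 'GGGGG'
  4C -> 'CCCC'

Decoded = GGGGGDDGGGGGCCCC


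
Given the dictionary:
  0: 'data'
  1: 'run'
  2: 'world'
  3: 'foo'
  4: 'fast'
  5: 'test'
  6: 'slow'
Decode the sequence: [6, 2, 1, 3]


Look up each index in the dictionary:
  6 -> 'slow'
  2 -> 'world'
  1 -> 'run'
  3 -> 'foo'

Decoded: "slow world run foo"


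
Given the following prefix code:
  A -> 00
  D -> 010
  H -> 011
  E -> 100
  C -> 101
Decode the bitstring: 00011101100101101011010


Decoding step by step:
Bits 00 -> A
Bits 011 -> H
Bits 101 -> C
Bits 100 -> E
Bits 101 -> C
Bits 101 -> C
Bits 011 -> H
Bits 010 -> D


Decoded message: AHCECCHD


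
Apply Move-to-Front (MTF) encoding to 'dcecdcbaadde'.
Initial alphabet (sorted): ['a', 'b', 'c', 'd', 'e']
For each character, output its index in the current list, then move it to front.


MTF encoding:
'd': index 3 in ['a', 'b', 'c', 'd', 'e'] -> ['d', 'a', 'b', 'c', 'e']
'c': index 3 in ['d', 'a', 'b', 'c', 'e'] -> ['c', 'd', 'a', 'b', 'e']
'e': index 4 in ['c', 'd', 'a', 'b', 'e'] -> ['e', 'c', 'd', 'a', 'b']
'c': index 1 in ['e', 'c', 'd', 'a', 'b'] -> ['c', 'e', 'd', 'a', 'b']
'd': index 2 in ['c', 'e', 'd', 'a', 'b'] -> ['d', 'c', 'e', 'a', 'b']
'c': index 1 in ['d', 'c', 'e', 'a', 'b'] -> ['c', 'd', 'e', 'a', 'b']
'b': index 4 in ['c', 'd', 'e', 'a', 'b'] -> ['b', 'c', 'd', 'e', 'a']
'a': index 4 in ['b', 'c', 'd', 'e', 'a'] -> ['a', 'b', 'c', 'd', 'e']
'a': index 0 in ['a', 'b', 'c', 'd', 'e'] -> ['a', 'b', 'c', 'd', 'e']
'd': index 3 in ['a', 'b', 'c', 'd', 'e'] -> ['d', 'a', 'b', 'c', 'e']
'd': index 0 in ['d', 'a', 'b', 'c', 'e'] -> ['d', 'a', 'b', 'c', 'e']
'e': index 4 in ['d', 'a', 'b', 'c', 'e'] -> ['e', 'd', 'a', 'b', 'c']


Output: [3, 3, 4, 1, 2, 1, 4, 4, 0, 3, 0, 4]


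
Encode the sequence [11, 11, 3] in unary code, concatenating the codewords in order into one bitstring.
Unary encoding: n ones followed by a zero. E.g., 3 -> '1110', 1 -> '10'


Encode each number as n ones followed by a terminating 0:
  11 -> 111111111110 (12 bits)
  11 -> 111111111110 (12 bits)
  3 -> 1110 (4 bits)
Total length = 12 + 12 + 4 = 28 bits.

Unary([11, 11, 3]) = 1111111111101111111111101110 (28 bits)


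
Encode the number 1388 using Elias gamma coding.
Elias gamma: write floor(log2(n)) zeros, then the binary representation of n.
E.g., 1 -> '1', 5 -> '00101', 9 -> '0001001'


num_bits = floor(log2(1388)) + 1 = 11
leading_zeros = num_bits - 1 = 10
binary(1388) = 10101101100

Elias gamma(1388) = '0000000000' + '10101101100' = 000000000010101101100 (21 bits)


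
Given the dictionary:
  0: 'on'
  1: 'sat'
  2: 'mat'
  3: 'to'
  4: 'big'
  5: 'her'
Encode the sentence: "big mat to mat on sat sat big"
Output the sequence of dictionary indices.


Look up each word in the dictionary:
  'big' -> 4
  'mat' -> 2
  'to' -> 3
  'mat' -> 2
  'on' -> 0
  'sat' -> 1
  'sat' -> 1
  'big' -> 4

Encoded: [4, 2, 3, 2, 0, 1, 1, 4]


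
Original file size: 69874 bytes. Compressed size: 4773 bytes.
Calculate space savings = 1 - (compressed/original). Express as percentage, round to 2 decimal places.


ratio = compressed/original = 4773/69874 = 0.068309
savings = 1 - ratio = 1 - 0.068309 = 0.931691
as a percentage: 0.931691 * 100 = 93.17%

Space savings = 1 - 4773/69874 = 93.17%


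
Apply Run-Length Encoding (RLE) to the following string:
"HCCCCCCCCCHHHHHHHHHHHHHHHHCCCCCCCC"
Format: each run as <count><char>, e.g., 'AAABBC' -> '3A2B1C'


Scanning runs left to right:
  i=0: run of 'H' x 1 -> '1H'
  i=1: run of 'C' x 9 -> '9C'
  i=10: run of 'H' x 16 -> '16H'
  i=26: run of 'C' x 8 -> '8C'

RLE = 1H9C16H8C
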